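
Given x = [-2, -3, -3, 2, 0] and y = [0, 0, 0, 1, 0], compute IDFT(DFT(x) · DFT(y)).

(x ⊛ y)[n] = Σ(m=0 to 4) x[m] · y[(n-m) mod 5]

Computing each output sample:
(x ⊛ y)[0] = -3
(x ⊛ y)[1] = 2
(x ⊛ y)[2] = 0
(x ⊛ y)[3] = -2
(x ⊛ y)[4] = -3

x ⊛ y = [-3, 2, 0, -2, -3]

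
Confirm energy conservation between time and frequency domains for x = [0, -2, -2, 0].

Time domain:
Σ|x[n]|² = |0|² + |-2|² + |-2|² + |0|² = 8.0000

Frequency domain:
(1/4)Σ|X[k]|² = (1/4)(|-4|² + |2+2i|² + |0|² + |2-2i|²) = (1/4)·32.0000 = 8.0000

Both sides agree, confirming Parseval's theorem.

Σ|x[n]|² = (1/N)Σ|X[k]|² = 8.0000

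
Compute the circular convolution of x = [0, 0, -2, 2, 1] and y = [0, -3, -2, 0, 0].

(x ⊛ y)[n] = Σ(m=0 to 4) x[m] · y[(n-m) mod 5]

Computing each output sample:
(x ⊛ y)[0] = -7
(x ⊛ y)[1] = -2
(x ⊛ y)[2] = 0
(x ⊛ y)[3] = 6
(x ⊛ y)[4] = -2

x ⊛ y = [-7, -2, 0, 6, -2]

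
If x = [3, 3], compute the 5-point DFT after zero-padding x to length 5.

Original 2-point DFT: [6, 0]
Zero-padded 5-point DFT provides frequency interpolation.

DFT_5([x, 0, ...]) = [6, 3.9271-2.8532i, 0.5729-1.7634i, 0.5729+1.7634i, 3.9271+2.8532i]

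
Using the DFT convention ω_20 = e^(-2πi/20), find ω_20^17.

ω_20^17 = e^(-2πi·17/20)
= cos(-2π·17/20) + i·sin(-2π·17/20)
= cos(-34π/20) + i·sin(-34π/20)

ω_20^17 = cos(-34π/20) + i·sin(-34π/20) = 0.5878+0.8090i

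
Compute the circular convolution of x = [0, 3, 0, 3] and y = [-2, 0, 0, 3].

(x ⊛ y)[n] = Σ(m=0 to 3) x[m] · y[(n-m) mod 4]

Computing each output sample:
(x ⊛ y)[0] = 9
(x ⊛ y)[1] = -6
(x ⊛ y)[2] = 9
(x ⊛ y)[3] = -6

x ⊛ y = [9, -6, 9, -6]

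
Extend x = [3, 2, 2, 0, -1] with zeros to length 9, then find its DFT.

Original 5-point DFT: [6, 1.6910-4.0287i, 2.8090+0.1388i, 2.8090-0.1388i, 1.6910+4.0287i]
Zero-padded 9-point DFT provides frequency interpolation.

DFT_9([x, 0, ...]) = [6, 5.8191-2.9132i, 0.7019-3.2964i, 1.5000+0.8660i, 2.4791-0.3833i, 2.4791+0.3833i, 1.5000-0.8660i, 0.7019+3.2964i, 5.8191+2.9132i]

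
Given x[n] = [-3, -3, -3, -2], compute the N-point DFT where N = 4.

X[k] = Σ(n=0 to 3) x[n] · ω_4^(nk)
where ω_4 = e^(-2πi/4)

Computing each X[k]:
X[0] = -11
X[1] = 1i
X[2] = -1
X[3] = -1i

X = [-11, 1i, -1, -1i]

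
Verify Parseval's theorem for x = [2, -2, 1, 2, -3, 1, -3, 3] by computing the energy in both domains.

Time domain:
Σ|x[n]|² = |2|² + |-2|² + |1|² + |2|² + |-3|² + |1|² + |-3|² + |3|² = 41.0000

Frequency domain:
(1/8)Σ|X[k]|² = (1/8)(|1|² + |3.5858-1.1716i|² + |1+6i|² + |6.4142+6.8284i|² + |-7|² + |6.4142-6.8284i|² + |1-6i|² + |3.5858+1.1716i|²) = (1/8)·328.0000 = 41.0000

Both sides agree, confirming Parseval's theorem.

Σ|x[n]|² = (1/N)Σ|X[k]|² = 41.0000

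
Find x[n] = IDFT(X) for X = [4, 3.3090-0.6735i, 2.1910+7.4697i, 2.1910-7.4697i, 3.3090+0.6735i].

x[n] = (1/5) Σ(k=0 to 4) X[k] · e^(2πikn/5)

Computing each x[n]:
x[0] = 3
x[1] = -1
x[2] = 3
x[3] = -3
x[4] = 2

x = [3, -1, 3, -3, 2]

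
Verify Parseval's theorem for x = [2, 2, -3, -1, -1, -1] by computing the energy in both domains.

Time domain:
Σ|x[n]|² = |2|² + |2|² + |-3|² + |-1|² + |-1|² + |-1|² = 20.0000

Frequency domain:
(1/6)Σ|X[k]|² = (1/6)(|-2|² + |5.5000-0.8660i|² + |2.5000-4.3301i|² + |-2|² + |2.5000+4.3301i|² + |5.5000+0.8660i|²) = (1/6)·120.0000 = 20.0000

Both sides agree, confirming Parseval's theorem.

Σ|x[n]|² = (1/N)Σ|X[k]|² = 20.0000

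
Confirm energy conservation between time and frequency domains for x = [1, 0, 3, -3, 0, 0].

Time domain:
Σ|x[n]|² = |1|² + |0|² + |3|² + |-3|² + |0|² + |0|² = 19.0000

Frequency domain:
(1/6)Σ|X[k]|² = (1/6)(|1|² + |2.5000-2.5981i|² + |-3.5000+2.5981i|² + |7|² + |-3.5000-2.5981i|² + |2.5000+2.5981i|²) = (1/6)·114.0000 = 19.0000

Both sides agree, confirming Parseval's theorem.

Σ|x[n]|² = (1/N)Σ|X[k]|² = 19.0000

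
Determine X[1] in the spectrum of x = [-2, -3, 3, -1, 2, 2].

X[1] = Σ(n=0 to 5) x[n] · ω_6^(1n) where ω_6 = e^(-2πi/6)
= (-2)·ω_6^0 + (-3)·ω_6^1 + (3)·ω_6^2 + (-1)·ω_6^3 + (2)·ω_6^4 + (2)·ω_6^5

X[1] = -4.0000+3.4641i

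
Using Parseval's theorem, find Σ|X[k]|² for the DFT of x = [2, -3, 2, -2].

Parseval: Σ|x[n]|² = (1/N)Σ|X[k]|², so Σ|X[k]|² = N·Σ|x[n]|² = 4·21.0000

Σ|X[k]|² = N·Σ|x[n]|² = 4·21.0000 = 84.0000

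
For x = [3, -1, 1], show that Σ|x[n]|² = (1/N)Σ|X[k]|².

Time domain:
Σ|x[n]|² = |3|² + |-1|² + |1|² = 11.0000

Frequency domain:
(1/3)Σ|X[k]|² = (1/3)(|3|² + |3.0000+1.7321i|² + |3.0000-1.7321i|²) = (1/3)·33.0000 = 11.0000

Both sides agree, confirming Parseval's theorem.

Σ|x[n]|² = (1/N)Σ|X[k]|² = 11.0000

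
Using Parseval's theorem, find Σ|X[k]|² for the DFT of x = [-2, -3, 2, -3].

Parseval: Σ|x[n]|² = (1/N)Σ|X[k]|², so Σ|X[k]|² = N·Σ|x[n]|² = 4·26.0000

Σ|X[k]|² = N·Σ|x[n]|² = 4·26.0000 = 104.0000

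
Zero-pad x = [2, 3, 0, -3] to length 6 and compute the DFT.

Original 4-point DFT: [2, 2-6i, 2, 2+6i]
Zero-padded 6-point DFT provides frequency interpolation.

DFT_6([x, 0, ...]) = [2, 6.5000-2.5981i, -2.5000-2.5981i, 2, -2.5000+2.5981i, 6.5000+2.5981i]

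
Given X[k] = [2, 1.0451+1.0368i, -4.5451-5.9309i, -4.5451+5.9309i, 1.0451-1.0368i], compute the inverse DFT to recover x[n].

x[n] = (1/5) Σ(k=0 to 4) X[k] · e^(2πikn/5)

Computing each x[n]:
x[0] = -1
x[1] = 3
x[2] = -3
x[3] = 2
x[4] = 1

x = [-1, 3, -3, 2, 1]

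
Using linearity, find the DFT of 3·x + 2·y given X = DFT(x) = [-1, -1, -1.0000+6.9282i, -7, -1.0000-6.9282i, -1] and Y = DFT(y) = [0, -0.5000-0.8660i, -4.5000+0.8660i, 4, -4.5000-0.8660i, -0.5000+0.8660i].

By linearity: DFT(3x + 2y) = 3·DFT(x) + 2·DFT(y)
= 3·[-1, -1, -1.0000+6.9282i, -7, -1.0000-6.9282i, -1] + 2·[0, -0.5000-0.8660i, -4.5000+0.8660i, 4, -4.5000-0.8660i, -0.5000+0.8660i]

Computing element-wise:
Z[0] = 3·(-1) + 2·(0) = -3
Z[1] = 3·(-1) + 2·(-0.5000-0.8660i) = -4.0000-1.7320i
Z[2] = 3·(-1.0000+6.9282i) + 2·(-4.5000+0.8660i) = -12.0000+22.5166i
Z[3] = 3·(-7) + 2·(4) = -13
Z[4] = 3·(-1.0000-6.9282i) + 2·(-4.5000-0.8660i) = -12.0000-22.5166i
Z[5] = 3·(-1) + 2·(-0.5000+0.8660i) = -4.0000+1.7320i

DFT(3x + 2y) = 3·X + 2·Y = [-3, -4.0000-1.7320i, -12.0000+22.5166i, -13, -12.0000-22.5166i, -4.0000+1.7320i]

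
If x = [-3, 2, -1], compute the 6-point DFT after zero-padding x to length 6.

Original 3-point DFT: [-2, -3.5000-2.5981i, -3.5000+2.5981i]
Zero-padded 6-point DFT provides frequency interpolation.

DFT_6([x, 0, ...]) = [-2, -1.5000-0.8660i, -3.5000-2.5981i, -6, -3.5000+2.5981i, -1.5000+0.8660i]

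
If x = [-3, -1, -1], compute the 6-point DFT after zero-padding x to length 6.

Original 3-point DFT: [-5, -2, -2]
Zero-padded 6-point DFT provides frequency interpolation.

DFT_6([x, 0, ...]) = [-5, -3.0000+1.7321i, -2, -3, -2, -3.0000-1.7321i]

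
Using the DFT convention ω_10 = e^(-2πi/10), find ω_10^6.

ω_10^6 = e^(-2πi·6/10)
= cos(-2π·6/10) + i·sin(-2π·6/10)
= cos(-12π/10) + i·sin(-12π/10)

ω_10^6 = cos(-12π/10) + i·sin(-12π/10) = -0.8090+0.5878i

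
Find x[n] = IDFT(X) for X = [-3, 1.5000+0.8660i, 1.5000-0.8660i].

x[n] = (1/3) Σ(k=0 to 2) X[k] · e^(2πikn/3)

Computing each x[n]:
x[0] = 0
x[1] = -2
x[2] = -1

x = [0, -2, -1]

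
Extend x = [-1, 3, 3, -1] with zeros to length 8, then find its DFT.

Original 4-point DFT: [4, -4-4i, 0, -4+4i]
Zero-padded 8-point DFT provides frequency interpolation.

DFT_8([x, 0, ...]) = [4, 1.8284-4.4142i, -4-4i, -3.8284+1.5858i, 0, -3.8284-1.5858i, -4+4i, 1.8284+4.4142i]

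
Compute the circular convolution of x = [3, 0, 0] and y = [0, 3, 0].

(x ⊛ y)[n] = Σ(m=0 to 2) x[m] · y[(n-m) mod 3]

Computing each output sample:
(x ⊛ y)[0] = 0
(x ⊛ y)[1] = 9
(x ⊛ y)[2] = 0

x ⊛ y = [0, 9, 0]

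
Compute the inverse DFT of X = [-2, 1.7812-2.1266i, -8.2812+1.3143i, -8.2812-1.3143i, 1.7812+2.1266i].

x[n] = (1/5) Σ(k=0 to 4) X[k] · e^(2πikn/5)

Computing each x[n]:
x[0] = -3
x[1] = 3
x[2] = -1
x[3] = -3
x[4] = 2

x = [-3, 3, -1, -3, 2]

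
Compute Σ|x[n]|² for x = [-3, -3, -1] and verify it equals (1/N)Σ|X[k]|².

Time domain:
Σ|x[n]|² = |-3|² + |-3|² + |-1|² = 19.0000

Frequency domain:
(1/3)Σ|X[k]|² = (1/3)(|-7|² + |-1.0000+1.7321i|² + |-1.0000-1.7321i|²) = (1/3)·57.0000 = 19.0000

Both sides agree, confirming Parseval's theorem.

Σ|x[n]|² = (1/N)Σ|X[k]|² = 19.0000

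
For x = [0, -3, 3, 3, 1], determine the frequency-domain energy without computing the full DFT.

Parseval: Σ|x[n]|² = (1/N)Σ|X[k]|², so Σ|X[k]|² = N·Σ|x[n]|² = 5·28.0000

Σ|X[k]|² = N·Σ|x[n]|² = 5·28.0000 = 140.0000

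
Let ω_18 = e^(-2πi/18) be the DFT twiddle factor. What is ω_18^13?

ω_18^13 = e^(-2πi·13/18)
= cos(-2π·13/18) + i·sin(-2π·13/18)
= cos(-26π/18) + i·sin(-26π/18)

ω_18^13 = cos(-26π/18) + i·sin(-26π/18) = -0.1736+0.9848i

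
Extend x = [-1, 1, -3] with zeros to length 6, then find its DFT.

Original 3-point DFT: [-3, -3.4641i, 3.4641i]
Zero-padded 6-point DFT provides frequency interpolation.

DFT_6([x, 0, ...]) = [-3, 1.0000+1.7321i, -3.4641i, -5, 3.4641i, 1.0000-1.7321i]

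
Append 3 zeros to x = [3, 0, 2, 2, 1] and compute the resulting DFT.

Original 5-point DFT: [8, 0.0729+0.9511i, 3.4271+0.5878i, 3.4271-0.5878i, 0.0729-0.9511i]
Zero-padded 8-point DFT provides frequency interpolation.

DFT_8([x, 0, ...]) = [8, 0.5858-3.4142i, 2+2i, 3.4142+0.5858i, 4, 3.4142-0.5858i, 2-2i, 0.5858+3.4142i]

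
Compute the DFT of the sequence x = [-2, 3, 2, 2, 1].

X[k] = Σ(n=0 to 4) x[n] · ω_5^(nk)
where ω_5 = e^(-2πi/5)

Computing each X[k]:
X[0] = 6
X[1] = -4.0000-1.9021i
X[2] = -4.0000-1.1756i
X[3] = -4.0000+1.1756i
X[4] = -4.0000+1.9021i

X = [6, -4.0000-1.9021i, -4.0000-1.1756i, -4.0000+1.1756i, -4.0000+1.9021i]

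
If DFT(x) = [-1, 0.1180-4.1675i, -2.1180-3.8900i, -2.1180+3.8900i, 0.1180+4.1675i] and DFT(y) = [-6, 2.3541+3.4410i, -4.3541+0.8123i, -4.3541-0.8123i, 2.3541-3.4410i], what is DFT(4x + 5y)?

By linearity: DFT(4x + 5y) = 4·DFT(x) + 5·DFT(y)
= 4·[-1, 0.1180-4.1675i, -2.1180-3.8900i, -2.1180+3.8900i, 0.1180+4.1675i] + 5·[-6, 2.3541+3.4410i, -4.3541+0.8123i, -4.3541-0.8123i, 2.3541-3.4410i]

Computing element-wise:
Z[0] = 4·(-1) + 5·(-6) = -34
Z[1] = 4·(0.1180-4.1675i) + 5·(2.3541+3.4410i) = 12.2425+0.5350i
Z[2] = 4·(-2.1180-3.8900i) + 5·(-4.3541+0.8123i) = -30.2425-11.4985i
Z[3] = 4·(-2.1180+3.8900i) + 5·(-4.3541-0.8123i) = -30.2425+11.4985i
Z[4] = 4·(0.1180+4.1675i) + 5·(2.3541-3.4410i) = 12.2425-0.5350i

DFT(4x + 5y) = 4·X + 5·Y = [-34, 12.2425+0.5350i, -30.2425-11.4985i, -30.2425+11.4985i, 12.2425-0.5350i]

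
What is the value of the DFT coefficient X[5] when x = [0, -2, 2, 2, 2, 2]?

X[5] = Σ(n=0 to 5) x[n] · ω_6^(5n) where ω_6 = e^(-2πi/6)
= (0)·ω_6^0 + (-2)·ω_6^5 + (2)·ω_6^10 + (2)·ω_6^15 + (2)·ω_6^20 + (2)·ω_6^25

X[5] = -4.0000-3.4641i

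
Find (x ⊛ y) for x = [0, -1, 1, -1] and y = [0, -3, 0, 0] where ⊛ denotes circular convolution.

(x ⊛ y)[n] = Σ(m=0 to 3) x[m] · y[(n-m) mod 4]

Computing each output sample:
(x ⊛ y)[0] = 3
(x ⊛ y)[1] = 0
(x ⊛ y)[2] = 3
(x ⊛ y)[3] = -3

x ⊛ y = [3, 0, 3, -3]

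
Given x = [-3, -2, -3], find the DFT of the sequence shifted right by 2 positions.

Time shift by 2: X_shifted[k] = ω_3^(2k) · X[k]
Shifted x = [-2, -3, -3]

DFT(x[n-2]) = [-8, 1, 1]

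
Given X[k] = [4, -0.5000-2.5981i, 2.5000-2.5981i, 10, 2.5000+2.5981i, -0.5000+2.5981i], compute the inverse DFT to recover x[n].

x[n] = (1/6) Σ(k=0 to 5) X[k] · e^(2πikn/6)

Computing each x[n]:
x[0] = 3
x[1] = 0
x[2] = 2
x[3] = 0
x[4] = 2
x[5] = -3

x = [3, 0, 2, 0, 2, -3]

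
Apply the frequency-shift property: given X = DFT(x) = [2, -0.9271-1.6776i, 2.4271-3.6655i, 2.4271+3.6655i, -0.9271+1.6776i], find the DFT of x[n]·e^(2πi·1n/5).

Modulation property: DFT(ω_5^(-1n)·x[n]) = X[(k-1) mod 5], so circularly shift X by 1 positions.

X[k-1] = [-0.9271+1.6776i, 2, -0.9271-1.6776i, 2.4271-3.6655i, 2.4271+3.6655i]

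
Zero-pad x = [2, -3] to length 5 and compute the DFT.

Original 2-point DFT: [-1, 5]
Zero-padded 5-point DFT provides frequency interpolation.

DFT_5([x, 0, ...]) = [-1, 1.0729+2.8532i, 4.4271+1.7634i, 4.4271-1.7634i, 1.0729-2.8532i]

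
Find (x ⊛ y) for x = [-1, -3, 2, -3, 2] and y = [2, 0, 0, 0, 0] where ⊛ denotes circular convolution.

(x ⊛ y)[n] = Σ(m=0 to 4) x[m] · y[(n-m) mod 5]

Computing each output sample:
(x ⊛ y)[0] = -2
(x ⊛ y)[1] = -6
(x ⊛ y)[2] = 4
(x ⊛ y)[3] = -6
(x ⊛ y)[4] = 4

x ⊛ y = [-2, -6, 4, -6, 4]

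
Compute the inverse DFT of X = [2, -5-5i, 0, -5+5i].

x[n] = (1/4) Σ(k=0 to 3) X[k] · e^(2πikn/4)

Computing each x[n]:
x[0] = -2
x[1] = 3
x[2] = 3
x[3] = -2

x = [-2, 3, 3, -2]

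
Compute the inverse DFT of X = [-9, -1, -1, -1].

x[n] = (1/4) Σ(k=0 to 3) X[k] · e^(2πikn/4)

Computing each x[n]:
x[0] = -3
x[1] = -2
x[2] = -2
x[3] = -2

x = [-3, -2, -2, -2]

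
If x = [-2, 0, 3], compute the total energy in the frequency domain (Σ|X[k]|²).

Parseval: Σ|x[n]|² = (1/N)Σ|X[k]|², so Σ|X[k]|² = N·Σ|x[n]|² = 3·13.0000

Σ|X[k]|² = N·Σ|x[n]|² = 3·13.0000 = 39.0000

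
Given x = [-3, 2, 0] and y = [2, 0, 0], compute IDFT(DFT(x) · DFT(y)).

(x ⊛ y)[n] = Σ(m=0 to 2) x[m] · y[(n-m) mod 3]

Computing each output sample:
(x ⊛ y)[0] = -6
(x ⊛ y)[1] = 4
(x ⊛ y)[2] = 0

x ⊛ y = [-6, 4, 0]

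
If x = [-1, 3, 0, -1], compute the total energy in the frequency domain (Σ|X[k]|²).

Parseval: Σ|x[n]|² = (1/N)Σ|X[k]|², so Σ|X[k]|² = N·Σ|x[n]|² = 4·11.0000

Σ|X[k]|² = N·Σ|x[n]|² = 4·11.0000 = 44.0000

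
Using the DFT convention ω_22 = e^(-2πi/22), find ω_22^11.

ω_22^11 = e^(-2πi·11/22)
= cos(-2π·11/22) + i·sin(-2π·11/22)
= cos(-22π/22) + i·sin(-22π/22)

ω_22^11 = cos(-22π/22) + i·sin(-22π/22) = -1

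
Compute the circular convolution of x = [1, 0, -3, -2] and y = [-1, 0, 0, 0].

(x ⊛ y)[n] = Σ(m=0 to 3) x[m] · y[(n-m) mod 4]

Computing each output sample:
(x ⊛ y)[0] = -1
(x ⊛ y)[1] = 0
(x ⊛ y)[2] = 3
(x ⊛ y)[3] = 2

x ⊛ y = [-1, 0, 3, 2]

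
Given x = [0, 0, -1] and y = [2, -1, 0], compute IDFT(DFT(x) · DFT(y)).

(x ⊛ y)[n] = Σ(m=0 to 2) x[m] · y[(n-m) mod 3]

Computing each output sample:
(x ⊛ y)[0] = 1
(x ⊛ y)[1] = 0
(x ⊛ y)[2] = -2

x ⊛ y = [1, 0, -2]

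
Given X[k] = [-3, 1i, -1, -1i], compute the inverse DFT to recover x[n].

x[n] = (1/4) Σ(k=0 to 3) X[k] · e^(2πikn/4)

Computing each x[n]:
x[0] = -1
x[1] = -1
x[2] = -1
x[3] = 0

x = [-1, -1, -1, 0]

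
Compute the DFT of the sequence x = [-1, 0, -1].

X[k] = Σ(n=0 to 2) x[n] · ω_3^(nk)
where ω_3 = e^(-2πi/3)

Computing each X[k]:
X[0] = -2
X[1] = -0.5000-0.8660i
X[2] = -0.5000+0.8660i

X = [-2, -0.5000-0.8660i, -0.5000+0.8660i]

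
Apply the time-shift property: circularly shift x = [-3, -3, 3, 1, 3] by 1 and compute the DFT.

Time shift by 1: X_shifted[k] = ω_5^(1k) · X[k]
Shifted x = [3, -3, -3, 3, 1]

DFT(x[n-1]) = [1, 2.3820+7.3309i, 4.6180-3.3552i, 4.6180+3.3552i, 2.3820-7.3309i]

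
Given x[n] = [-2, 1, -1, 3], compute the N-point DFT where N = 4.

X[k] = Σ(n=0 to 3) x[n] · ω_4^(nk)
where ω_4 = e^(-2πi/4)

Computing each X[k]:
X[0] = 1
X[1] = -1+2i
X[2] = -7
X[3] = -1-2i

X = [1, -1+2i, -7, -1-2i]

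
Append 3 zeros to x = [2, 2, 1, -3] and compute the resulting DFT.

Original 4-point DFT: [2, 1-5i, 4, 1+5i]
Zero-padded 7-point DFT provides frequency interpolation.

DFT_7([x, 0, ...]) = [2, 5.7274-1.2369i, -1.2165-3.8615i, 1.4891+2.8388i, 1.4891-2.8388i, -1.2165+3.8615i, 5.7274+1.2369i]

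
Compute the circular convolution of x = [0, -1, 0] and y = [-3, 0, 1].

(x ⊛ y)[n] = Σ(m=0 to 2) x[m] · y[(n-m) mod 3]

Computing each output sample:
(x ⊛ y)[0] = -1
(x ⊛ y)[1] = 3
(x ⊛ y)[2] = 0

x ⊛ y = [-1, 3, 0]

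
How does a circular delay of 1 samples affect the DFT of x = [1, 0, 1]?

Time shift by 1: X_shifted[k] = ω_3^(1k) · X[k]
Shifted x = [1, 1, 0]

DFT(x[n-1]) = [2, 0.5000-0.8660i, 0.5000+0.8660i]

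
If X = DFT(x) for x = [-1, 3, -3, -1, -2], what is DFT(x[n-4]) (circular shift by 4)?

Time shift by 4: X_shifted[k] = ω_5^(4k) · X[k]
Shifted x = [3, -3, -1, -2, -1]

DFT(x[n-4]) = [-4, 4.1910+1.3143i, 5.3090+2.1266i, 5.3090-2.1266i, 4.1910-1.3143i]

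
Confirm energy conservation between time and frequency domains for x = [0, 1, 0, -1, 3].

Time domain:
Σ|x[n]|² = |0|² + |1|² + |0|² + |-1|² + |3|² = 11.0000

Frequency domain:
(1/5)Σ|X[k]|² = (1/5)(|3|² + |2.0451+1.3143i|² + |-3.5451+2.1266i|² + |-3.5451-2.1266i|² + |2.0451-1.3143i|²) = (1/5)·55.0000 = 11.0000

Both sides agree, confirming Parseval's theorem.

Σ|x[n]|² = (1/N)Σ|X[k]|² = 11.0000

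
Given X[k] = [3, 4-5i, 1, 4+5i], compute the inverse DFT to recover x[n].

x[n] = (1/4) Σ(k=0 to 3) X[k] · e^(2πikn/4)

Computing each x[n]:
x[0] = 3
x[1] = 3
x[2] = -1
x[3] = -2

x = [3, 3, -1, -2]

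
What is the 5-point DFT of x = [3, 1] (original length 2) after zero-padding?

Original 2-point DFT: [4, 2]
Zero-padded 5-point DFT provides frequency interpolation.

DFT_5([x, 0, ...]) = [4, 3.3090-0.9511i, 2.1910-0.5878i, 2.1910+0.5878i, 3.3090+0.9511i]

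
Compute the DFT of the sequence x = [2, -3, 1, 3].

X[k] = Σ(n=0 to 3) x[n] · ω_4^(nk)
where ω_4 = e^(-2πi/4)

Computing each X[k]:
X[0] = 3
X[1] = 1+6i
X[2] = 3
X[3] = 1-6i

X = [3, 1+6i, 3, 1-6i]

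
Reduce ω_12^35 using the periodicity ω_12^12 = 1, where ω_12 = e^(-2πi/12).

Since ω_12^12 = 1, powers reduce modulo 12.
35 mod 12 = 11
So ω_12^35 = ω_12^11 = e^(-2πi·11/12)

ω_12^35 = ω_12^11 = 0.8660+0.5000i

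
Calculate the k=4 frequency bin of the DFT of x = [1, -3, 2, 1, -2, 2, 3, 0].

X[4] = Σ(n=0 to 7) x[n] · ω_8^(4n) where ω_8 = e^(-2πi/8)
= (1)·ω_8^0 + (-3)·ω_8^4 + (2)·ω_8^8 + (1)·ω_8^12 + (-2)·ω_8^16 + (2)·ω_8^20 + (3)·ω_8^24 + (0)·ω_8^28

X[4] = 4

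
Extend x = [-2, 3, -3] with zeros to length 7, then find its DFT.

Original 3-point DFT: [-2, -2.0000-5.1962i, -2.0000+5.1962i]
Zero-padded 7-point DFT provides frequency interpolation.

DFT_7([x, 0, ...]) = [-2, 0.5380+0.5793i, 0.0353-4.2264i, -6.5734-3.6471i, -6.5734+3.6471i, 0.0353+4.2264i, 0.5380-0.5793i]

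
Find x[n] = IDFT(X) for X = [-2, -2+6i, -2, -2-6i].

x[n] = (1/4) Σ(k=0 to 3) X[k] · e^(2πikn/4)

Computing each x[n]:
x[0] = -2
x[1] = -3
x[2] = 0
x[3] = 3

x = [-2, -3, 0, 3]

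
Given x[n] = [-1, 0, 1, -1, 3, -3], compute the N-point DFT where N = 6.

X[k] = Σ(n=0 to 5) x[n] · ω_6^(nk)
where ω_6 = e^(-2πi/6)

Computing each X[k]:
X[0] = -1
X[1] = -3.5000-0.8660i
X[2] = -2.5000-4.3301i
X[3] = 7
X[4] = -2.5000+4.3301i
X[5] = -3.5000+0.8660i

X = [-1, -3.5000-0.8660i, -2.5000-4.3301i, 7, -2.5000+4.3301i, -3.5000+0.8660i]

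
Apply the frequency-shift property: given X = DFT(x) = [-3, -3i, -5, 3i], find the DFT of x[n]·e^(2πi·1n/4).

Modulation property: DFT(ω_4^(-1n)·x[n]) = X[(k-1) mod 4], so circularly shift X by 1 positions.

X[k-1] = [3i, -3, -3i, -5]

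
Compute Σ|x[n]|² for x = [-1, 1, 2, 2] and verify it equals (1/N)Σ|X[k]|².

Time domain:
Σ|x[n]|² = |-1|² + |1|² + |2|² + |2|² = 10.0000

Frequency domain:
(1/4)Σ|X[k]|² = (1/4)(|4|² + |-3+1i|² + |-2|² + |-3-1i|²) = (1/4)·40.0000 = 10.0000

Both sides agree, confirming Parseval's theorem.

Σ|x[n]|² = (1/N)Σ|X[k]|² = 10.0000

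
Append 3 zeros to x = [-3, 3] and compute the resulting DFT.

Original 2-point DFT: [0, -6]
Zero-padded 5-point DFT provides frequency interpolation.

DFT_5([x, 0, ...]) = [0, -2.0729-2.8532i, -5.4271-1.7634i, -5.4271+1.7634i, -2.0729+2.8532i]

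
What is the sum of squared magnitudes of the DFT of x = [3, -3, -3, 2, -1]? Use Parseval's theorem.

Parseval: Σ|x[n]|² = (1/N)Σ|X[k]|², so Σ|X[k]|² = N·Σ|x[n]|² = 5·32.0000

Σ|X[k]|² = N·Σ|x[n]|² = 5·32.0000 = 160.0000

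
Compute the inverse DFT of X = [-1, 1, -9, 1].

x[n] = (1/4) Σ(k=0 to 3) X[k] · e^(2πikn/4)

Computing each x[n]:
x[0] = -2
x[1] = 2
x[2] = -3
x[3] = 2

x = [-2, 2, -3, 2]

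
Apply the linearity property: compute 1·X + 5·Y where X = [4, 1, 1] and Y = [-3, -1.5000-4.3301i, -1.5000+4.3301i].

By linearity: DFT(1x + 5y) = 1·DFT(x) + 5·DFT(y)
= 1·[4, 1, 1] + 5·[-3, -1.5000-4.3301i, -1.5000+4.3301i]

Computing element-wise:
Z[0] = 1·(4) + 5·(-3) = -11
Z[1] = 1·(1) + 5·(-1.5000-4.3301i) = -6.5000-21.6505i
Z[2] = 1·(1) + 5·(-1.5000+4.3301i) = -6.5000+21.6505i

DFT(1x + 5y) = 1·X + 5·Y = [-11, -6.5000-21.6505i, -6.5000+21.6505i]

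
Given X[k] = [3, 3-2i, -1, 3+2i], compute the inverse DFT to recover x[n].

x[n] = (1/4) Σ(k=0 to 3) X[k] · e^(2πikn/4)

Computing each x[n]:
x[0] = 2
x[1] = 2
x[2] = -1
x[3] = 0

x = [2, 2, -1, 0]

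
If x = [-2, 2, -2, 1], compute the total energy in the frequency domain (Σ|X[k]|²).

Parseval: Σ|x[n]|² = (1/N)Σ|X[k]|², so Σ|X[k]|² = N·Σ|x[n]|² = 4·13.0000

Σ|X[k]|² = N·Σ|x[n]|² = 4·13.0000 = 52.0000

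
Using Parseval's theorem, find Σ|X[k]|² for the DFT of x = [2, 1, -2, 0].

Parseval: Σ|x[n]|² = (1/N)Σ|X[k]|², so Σ|X[k]|² = N·Σ|x[n]|² = 4·9.0000

Σ|X[k]|² = N·Σ|x[n]|² = 4·9.0000 = 36.0000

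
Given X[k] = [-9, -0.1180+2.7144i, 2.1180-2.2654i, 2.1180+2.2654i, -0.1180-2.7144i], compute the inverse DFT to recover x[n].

x[n] = (1/5) Σ(k=0 to 4) X[k] · e^(2πikn/5)

Computing each x[n]:
x[0] = -1
x[1] = -3
x[2] = -3
x[3] = 0
x[4] = -2

x = [-1, -3, -3, 0, -2]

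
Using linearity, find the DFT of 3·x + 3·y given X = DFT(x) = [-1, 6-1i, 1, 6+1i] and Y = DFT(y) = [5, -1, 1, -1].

By linearity: DFT(3x + 3y) = 3·DFT(x) + 3·DFT(y)
= 3·[-1, 6-1i, 1, 6+1i] + 3·[5, -1, 1, -1]

Computing element-wise:
Z[0] = 3·(-1) + 3·(5) = 12
Z[1] = 3·(6-1i) + 3·(-1) = 15-3i
Z[2] = 3·(1) + 3·(1) = 6
Z[3] = 3·(6+1i) + 3·(-1) = 15+3i

DFT(3x + 3y) = 3·X + 3·Y = [12, 15-3i, 6, 15+3i]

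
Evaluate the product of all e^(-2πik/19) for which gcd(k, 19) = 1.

The primitive 19th roots of unity are ω_19^k for k coprime to 19: k ∈ {1, 2, 3, 4, 5, 6, 7, 8, 9, 10, 11, 12, 13, 14, 15, 16, 17, 18}
Their product equals the constant term of the cyclotomic polynomial Φ_19(x) up to sign.
For n ≥ 3, the product of all primitive nth roots of unity is 1. (For n=1 it is 1; for n=2 it is -1.)

1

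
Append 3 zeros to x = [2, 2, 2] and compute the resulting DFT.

Original 3-point DFT: [6, 0, 0]
Zero-padded 6-point DFT provides frequency interpolation.

DFT_6([x, 0, ...]) = [6, 2.0000-3.4641i, 0, 2, 0, 2.0000+3.4641i]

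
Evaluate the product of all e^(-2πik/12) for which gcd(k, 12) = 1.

The primitive 12th roots of unity are ω_12^k for k coprime to 12: k ∈ {1, 5, 7, 11}
Their product equals the constant term of the cyclotomic polynomial Φ_12(x) up to sign.
For n ≥ 3, the product of all primitive nth roots of unity is 1. (For n=1 it is 1; for n=2 it is -1.)

1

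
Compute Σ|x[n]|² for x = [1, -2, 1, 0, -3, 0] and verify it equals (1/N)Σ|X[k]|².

Time domain:
Σ|x[n]|² = |1|² + |-2|² + |1|² + |0|² + |-3|² + |0|² = 15.0000

Frequency domain:
(1/6)Σ|X[k]|² = (1/6)(|-3|² + |1.0000-1.7321i|² + |3.0000+5.1962i|² + |1|² + |3.0000-5.1962i|² + |1.0000+1.7321i|²) = (1/6)·90.0000 = 15.0000

Both sides agree, confirming Parseval's theorem.

Σ|x[n]|² = (1/N)Σ|X[k]|² = 15.0000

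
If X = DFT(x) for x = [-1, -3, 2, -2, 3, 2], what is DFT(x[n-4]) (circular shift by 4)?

Time shift by 4: X_shifted[k] = ω_6^(4k) · X[k]
Shifted x = [2, -2, 3, 2, -1, -3]

DFT(x[n-4]) = [1, -3.5000-4.3301i, 5.5000+2.5981i, 7, 5.5000-2.5981i, -3.5000+4.3301i]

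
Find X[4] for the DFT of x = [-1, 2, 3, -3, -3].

X[4] = Σ(n=0 to 4) x[n] · ω_5^(4n) where ω_5 = e^(-2πi/5)
= (-1)·ω_5^0 + (2)·ω_5^4 + (3)·ω_5^8 + (-3)·ω_5^12 + (-3)·ω_5^16

X[4] = -1.3090+8.2820i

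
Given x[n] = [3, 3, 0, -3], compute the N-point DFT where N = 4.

X[k] = Σ(n=0 to 3) x[n] · ω_4^(nk)
where ω_4 = e^(-2πi/4)

Computing each X[k]:
X[0] = 3
X[1] = 3-6i
X[2] = 3
X[3] = 3+6i

X = [3, 3-6i, 3, 3+6i]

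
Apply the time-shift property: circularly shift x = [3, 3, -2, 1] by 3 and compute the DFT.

Time shift by 3: X_shifted[k] = ω_4^(3k) · X[k]
Shifted x = [3, -2, 1, 3]

DFT(x[n-3]) = [5, 2+5i, 3, 2-5i]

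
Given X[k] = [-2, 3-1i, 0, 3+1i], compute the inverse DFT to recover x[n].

x[n] = (1/4) Σ(k=0 to 3) X[k] · e^(2πikn/4)

Computing each x[n]:
x[0] = 1
x[1] = 0
x[2] = -2
x[3] = -1

x = [1, 0, -2, -1]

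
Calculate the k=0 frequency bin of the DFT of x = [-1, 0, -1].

X[0] = Σ(n=0 to 2) x[n] · ω_3^0 = Σ x[n]
= (-1) + (0) + (-1)

X[0] = -2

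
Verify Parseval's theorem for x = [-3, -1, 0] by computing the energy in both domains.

Time domain:
Σ|x[n]|² = |-3|² + |-1|² + |0|² = 10.0000

Frequency domain:
(1/3)Σ|X[k]|² = (1/3)(|-4|² + |-2.5000+0.8660i|² + |-2.5000-0.8660i|²) = (1/3)·30.0000 = 10.0000

Both sides agree, confirming Parseval's theorem.

Σ|x[n]|² = (1/N)Σ|X[k]|² = 10.0000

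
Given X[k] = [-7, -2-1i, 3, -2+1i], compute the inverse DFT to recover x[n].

x[n] = (1/4) Σ(k=0 to 3) X[k] · e^(2πikn/4)

Computing each x[n]:
x[0] = -2
x[1] = -2
x[2] = 0
x[3] = -3

x = [-2, -2, 0, -3]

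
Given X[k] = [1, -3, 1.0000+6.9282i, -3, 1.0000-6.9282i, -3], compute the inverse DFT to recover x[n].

x[n] = (1/6) Σ(k=0 to 5) X[k] · e^(2πikn/6)

Computing each x[n]:
x[0] = -1
x[1] = -2
x[2] = 2
x[3] = 2
x[4] = -2
x[5] = 2

x = [-1, -2, 2, 2, -2, 2]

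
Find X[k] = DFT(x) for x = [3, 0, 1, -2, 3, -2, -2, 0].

X[k] = Σ(n=0 to 7) x[n] · ω_8^(nk)
where ω_8 = e^(-2πi/8)

Computing each X[k]:
X[0] = 1
X[1] = 2.8284-3.0000i
X[2] = 7
X[3] = -2.8284+3.0000i
X[4] = 9
X[5] = -2.8284-3.0000i
X[6] = 7
X[7] = 2.8284+3.0000i

X = [1, 2.8284-3.0000i, 7, -2.8284+3.0000i, 9, -2.8284-3.0000i, 7, 2.8284+3.0000i]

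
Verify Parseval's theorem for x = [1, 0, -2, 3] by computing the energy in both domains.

Time domain:
Σ|x[n]|² = |1|² + |0|² + |-2|² + |3|² = 14.0000

Frequency domain:
(1/4)Σ|X[k]|² = (1/4)(|2|² + |3+3i|² + |-4|² + |3-3i|²) = (1/4)·56.0000 = 14.0000

Both sides agree, confirming Parseval's theorem.

Σ|x[n]|² = (1/N)Σ|X[k]|² = 14.0000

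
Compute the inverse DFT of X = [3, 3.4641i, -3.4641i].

x[n] = (1/3) Σ(k=0 to 2) X[k] · e^(2πikn/3)

Computing each x[n]:
x[0] = 1
x[1] = -1
x[2] = 3

x = [1, -1, 3]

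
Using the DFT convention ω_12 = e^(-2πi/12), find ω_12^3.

ω_12^3 = e^(-2πi·3/12)
= cos(-2π·3/12) + i·sin(-2π·3/12)
= cos(-6π/12) + i·sin(-6π/12)

ω_12^3 = cos(-6π/12) + i·sin(-6π/12) = -1i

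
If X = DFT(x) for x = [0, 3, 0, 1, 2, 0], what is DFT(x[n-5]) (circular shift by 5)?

Time shift by 5: X_shifted[k] = ω_6^(5k) · X[k]
Shifted x = [3, 0, 1, 2, 0, 0]

DFT(x[n-5]) = [6, 0.5000-0.8660i, 4.5000+0.8660i, 2, 4.5000-0.8660i, 0.5000+0.8660i]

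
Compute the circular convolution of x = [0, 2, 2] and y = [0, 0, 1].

(x ⊛ y)[n] = Σ(m=0 to 2) x[m] · y[(n-m) mod 3]

Computing each output sample:
(x ⊛ y)[0] = 2
(x ⊛ y)[1] = 2
(x ⊛ y)[2] = 0

x ⊛ y = [2, 2, 0]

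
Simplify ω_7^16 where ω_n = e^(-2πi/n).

Since ω_7^7 = 1, powers reduce modulo 7.
16 mod 7 = 2
So ω_7^16 = ω_7^2 = e^(-2πi·2/7)

ω_7^16 = ω_7^2 = -0.2225-0.9749i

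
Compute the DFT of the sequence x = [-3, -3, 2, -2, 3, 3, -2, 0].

X[k] = Σ(n=0 to 7) x[n] · ω_8^(nk)
where ω_8 = e^(-2πi/8)

Computing each X[k]:
X[0] = -2
X[1] = -8.8284+1.6569i
X[2] = -2i
X[3] = -3.1716+9.6569i
X[4] = 2
X[5] = -3.1716-9.6569i
X[6] = 2i
X[7] = -8.8284-1.6569i

X = [-2, -8.8284+1.6569i, -2i, -3.1716+9.6569i, 2, -3.1716-9.6569i, 2i, -8.8284-1.6569i]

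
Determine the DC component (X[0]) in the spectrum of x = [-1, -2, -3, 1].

X[0] = Σ(n=0 to 3) x[n] · ω_4^0 = Σ x[n]
= (-1) + (-2) + (-3) + (1)

X[0] = -5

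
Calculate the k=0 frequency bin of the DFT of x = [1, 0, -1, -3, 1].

X[0] = Σ(n=0 to 4) x[n] · ω_5^0 = Σ x[n]
= (1) + (0) + (-1) + (-3) + (1)

X[0] = -2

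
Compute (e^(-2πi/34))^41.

Since ω_34^34 = 1, powers reduce modulo 34.
41 mod 34 = 7
So ω_34^41 = ω_34^7 = e^(-2πi·7/34)

ω_34^41 = ω_34^7 = 0.2737-0.9618i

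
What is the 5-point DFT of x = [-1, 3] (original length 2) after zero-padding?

Original 2-point DFT: [2, -4]
Zero-padded 5-point DFT provides frequency interpolation.

DFT_5([x, 0, ...]) = [2, -0.0729-2.8532i, -3.4271-1.7634i, -3.4271+1.7634i, -0.0729+2.8532i]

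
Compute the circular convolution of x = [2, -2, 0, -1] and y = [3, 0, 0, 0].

(x ⊛ y)[n] = Σ(m=0 to 3) x[m] · y[(n-m) mod 4]

Computing each output sample:
(x ⊛ y)[0] = 6
(x ⊛ y)[1] = -6
(x ⊛ y)[2] = 0
(x ⊛ y)[3] = -3

x ⊛ y = [6, -6, 0, -3]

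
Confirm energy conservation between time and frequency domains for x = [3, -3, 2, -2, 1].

Time domain:
Σ|x[n]|² = |3|² + |-3|² + |2|² + |-2|² + |1|² = 27.0000

Frequency domain:
(1/5)Σ|X[k]|² = (1/5)(|1|² + |2.3820+1.4531i|² + |4.6180+6.1554i|² + |4.6180-6.1554i|² + |2.3820-1.4531i|²) = (1/5)·135.0000 = 27.0000

Both sides agree, confirming Parseval's theorem.

Σ|x[n]|² = (1/N)Σ|X[k]|² = 27.0000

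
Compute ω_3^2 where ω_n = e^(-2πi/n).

ω_3^2 = e^(-2πi·2/3)
= cos(-2π·2/3) + i·sin(-2π·2/3)
= cos(-4π/3) + i·sin(-4π/3)

ω_3^2 = cos(-4π/3) + i·sin(-4π/3) = -0.5000+0.8660i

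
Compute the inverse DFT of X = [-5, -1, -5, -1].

x[n] = (1/4) Σ(k=0 to 3) X[k] · e^(2πikn/4)

Computing each x[n]:
x[0] = -3
x[1] = 0
x[2] = -2
x[3] = 0

x = [-3, 0, -2, 0]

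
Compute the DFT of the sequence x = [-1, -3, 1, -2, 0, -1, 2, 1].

X[k] = Σ(n=0 to 7) x[n] · ω_8^(nk)
where ω_8 = e^(-2πi/8)

Computing each X[k]:
X[0] = -3
X[1] = -0.2929+4.5355i
X[2] = -4+3i
X[3] = -1.7071+2.5355i
X[4] = 7
X[5] = -1.7071-2.5355i
X[6] = -4-3i
X[7] = -0.2929-4.5355i

X = [-3, -0.2929+4.5355i, -4+3i, -1.7071+2.5355i, 7, -1.7071-2.5355i, -4-3i, -0.2929-4.5355i]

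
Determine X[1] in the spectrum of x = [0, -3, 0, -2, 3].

X[1] = Σ(n=0 to 4) x[n] · ω_5^(1n) where ω_5 = e^(-2πi/5)
= (0)·ω_5^0 + (-3)·ω_5^1 + (0)·ω_5^2 + (-2)·ω_5^3 + (3)·ω_5^4

X[1] = 1.6180+4.5308i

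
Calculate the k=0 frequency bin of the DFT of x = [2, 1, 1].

X[0] = Σ(n=0 to 2) x[n] · ω_3^0 = Σ x[n]
= (2) + (1) + (1)

X[0] = 4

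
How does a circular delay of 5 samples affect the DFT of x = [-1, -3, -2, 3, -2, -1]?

Time shift by 5: X_shifted[k] = ω_6^(5k) · X[k]
Shifted x = [-3, -2, 3, -2, -1, -1]

DFT(x[n-5]) = [-6, -3.5000-2.5981i, -4.5000+4.3301i, 4, -4.5000-4.3301i, -3.5000+2.5981i]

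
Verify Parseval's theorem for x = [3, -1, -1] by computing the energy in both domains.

Time domain:
Σ|x[n]|² = |3|² + |-1|² + |-1|² = 11.0000

Frequency domain:
(1/3)Σ|X[k]|² = (1/3)(|1|² + |4|² + |4|²) = (1/3)·33.0000 = 11.0000

Both sides agree, confirming Parseval's theorem.

Σ|x[n]|² = (1/N)Σ|X[k]|² = 11.0000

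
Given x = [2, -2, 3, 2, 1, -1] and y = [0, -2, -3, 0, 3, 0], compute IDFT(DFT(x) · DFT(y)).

(x ⊛ y)[n] = Σ(m=0 to 5) x[m] · y[(n-m) mod 6]

Computing each output sample:
(x ⊛ y)[0] = 8
(x ⊛ y)[1] = 5
(x ⊛ y)[2] = 1
(x ⊛ y)[3] = -3
(x ⊛ y)[4] = -7
(x ⊛ y)[5] = -14

x ⊛ y = [8, 5, 1, -3, -7, -14]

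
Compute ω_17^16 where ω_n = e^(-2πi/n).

ω_17^16 = e^(-2πi·16/17)
= cos(-2π·16/17) + i·sin(-2π·16/17)
= cos(-32π/17) + i·sin(-32π/17)

ω_17^16 = cos(-32π/17) + i·sin(-32π/17) = 0.9325+0.3612i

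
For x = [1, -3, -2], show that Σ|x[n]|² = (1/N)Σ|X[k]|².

Time domain:
Σ|x[n]|² = |1|² + |-3|² + |-2|² = 14.0000

Frequency domain:
(1/3)Σ|X[k]|² = (1/3)(|-4|² + |3.5000+0.8660i|² + |3.5000-0.8660i|²) = (1/3)·42.0000 = 14.0000

Both sides agree, confirming Parseval's theorem.

Σ|x[n]|² = (1/N)Σ|X[k]|² = 14.0000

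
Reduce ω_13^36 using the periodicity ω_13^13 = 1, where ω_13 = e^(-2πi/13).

Since ω_13^13 = 1, powers reduce modulo 13.
36 mod 13 = 10
So ω_13^36 = ω_13^10 = e^(-2πi·10/13)

ω_13^36 = ω_13^10 = 0.1205+0.9927i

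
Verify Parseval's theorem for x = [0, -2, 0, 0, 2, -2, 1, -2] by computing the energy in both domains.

Time domain:
Σ|x[n]|² = |0|² + |-2|² + |0|² + |0|² + |2|² + |-2|² + |1|² + |-2|² = 17.0000

Frequency domain:
(1/8)Σ|X[k]|² = (1/8)(|-3|² + |-3.4142-0.4142i|² + |1+2i|² + |-0.5858-2.4142i|² + |9|² + |-0.5858+2.4142i|² + |1-2i|² + |-3.4142+0.4142i|²) = (1/8)·136.0000 = 17.0000

Both sides agree, confirming Parseval's theorem.

Σ|x[n]|² = (1/N)Σ|X[k]|² = 17.0000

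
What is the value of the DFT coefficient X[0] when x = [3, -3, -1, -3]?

X[0] = Σ(n=0 to 3) x[n] · ω_4^0 = Σ x[n]
= (3) + (-3) + (-1) + (-3)

X[0] = -4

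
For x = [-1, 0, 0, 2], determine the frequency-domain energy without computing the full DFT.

Parseval: Σ|x[n]|² = (1/N)Σ|X[k]|², so Σ|X[k]|² = N·Σ|x[n]|² = 4·5.0000

Σ|X[k]|² = N·Σ|x[n]|² = 4·5.0000 = 20.0000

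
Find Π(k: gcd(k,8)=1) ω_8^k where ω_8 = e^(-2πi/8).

The primitive 8th roots of unity are ω_8^k for k coprime to 8: k ∈ {1, 3, 5, 7}
Their product equals the constant term of the cyclotomic polynomial Φ_8(x) up to sign.
For n ≥ 3, the product of all primitive nth roots of unity is 1. (For n=1 it is 1; for n=2 it is -1.)

1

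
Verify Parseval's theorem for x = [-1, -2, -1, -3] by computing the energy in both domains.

Time domain:
Σ|x[n]|² = |-1|² + |-2|² + |-1|² + |-3|² = 15.0000

Frequency domain:
(1/4)Σ|X[k]|² = (1/4)(|-7|² + |-1i|² + |3|² + |1i|²) = (1/4)·60.0000 = 15.0000

Both sides agree, confirming Parseval's theorem.

Σ|x[n]|² = (1/N)Σ|X[k]|² = 15.0000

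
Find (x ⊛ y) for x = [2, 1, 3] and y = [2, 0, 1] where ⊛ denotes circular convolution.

(x ⊛ y)[n] = Σ(m=0 to 2) x[m] · y[(n-m) mod 3]

Computing each output sample:
(x ⊛ y)[0] = 5
(x ⊛ y)[1] = 5
(x ⊛ y)[2] = 8

x ⊛ y = [5, 5, 8]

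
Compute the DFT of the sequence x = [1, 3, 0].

X[k] = Σ(n=0 to 2) x[n] · ω_3^(nk)
where ω_3 = e^(-2πi/3)

Computing each X[k]:
X[0] = 4
X[1] = -0.5000-2.5981i
X[2] = -0.5000+2.5981i

X = [4, -0.5000-2.5981i, -0.5000+2.5981i]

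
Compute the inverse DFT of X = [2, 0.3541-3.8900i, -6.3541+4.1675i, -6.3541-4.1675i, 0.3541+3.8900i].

x[n] = (1/5) Σ(k=0 to 4) X[k] · e^(2πikn/5)

Computing each x[n]:
x[0] = -2
x[1] = 3
x[2] = 2
x[3] = -3
x[4] = 2

x = [-2, 3, 2, -3, 2]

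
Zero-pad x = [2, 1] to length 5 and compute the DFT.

Original 2-point DFT: [3, 1]
Zero-padded 5-point DFT provides frequency interpolation.

DFT_5([x, 0, ...]) = [3, 2.3090-0.9511i, 1.1910-0.5878i, 1.1910+0.5878i, 2.3090+0.9511i]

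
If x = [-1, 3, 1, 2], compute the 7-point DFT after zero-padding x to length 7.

Original 4-point DFT: [5, -2-1i, -5, -2+1i]
Zero-padded 7-point DFT provides frequency interpolation.

DFT_7([x, 0, ...]) = [5, -1.1540-4.1882i, -1.3216-0.9272i, -3.5245-2.4697i, -3.5245+2.4697i, -1.3216+0.9272i, -1.1540+4.1882i]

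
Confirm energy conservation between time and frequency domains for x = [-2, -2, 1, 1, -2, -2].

Time domain:
Σ|x[n]|² = |-2|² + |-2|² + |1|² + |1|² + |-2|² + |-2|² = 18.0000

Frequency domain:
(1/6)Σ|X[k]|² = (1/6)(|-6|² + |-4.5000-2.5981i|² + |1.5000+2.5981i|² + |0|² + |1.5000-2.5981i|² + |-4.5000+2.5981i|²) = (1/6)·108.0000 = 18.0000

Both sides agree, confirming Parseval's theorem.

Σ|x[n]|² = (1/N)Σ|X[k]|² = 18.0000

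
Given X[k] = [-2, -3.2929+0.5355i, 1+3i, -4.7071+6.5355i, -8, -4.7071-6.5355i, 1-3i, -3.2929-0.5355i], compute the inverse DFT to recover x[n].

x[n] = (1/8) Σ(k=0 to 7) X[k] · e^(2πikn/8)

Computing each x[n]:
x[0] = -3
x[1] = -1
x[2] = 0
x[3] = 0
x[4] = 1
x[5] = 1
x[6] = -3
x[7] = 3

x = [-3, -1, 0, 0, 1, 1, -3, 3]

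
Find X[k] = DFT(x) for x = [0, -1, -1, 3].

X[k] = Σ(n=0 to 3) x[n] · ω_4^(nk)
where ω_4 = e^(-2πi/4)

Computing each X[k]:
X[0] = 1
X[1] = 1+4i
X[2] = -3
X[3] = 1-4i

X = [1, 1+4i, -3, 1-4i]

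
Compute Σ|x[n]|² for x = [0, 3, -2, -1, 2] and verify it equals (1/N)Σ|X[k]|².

Time domain:
Σ|x[n]|² = |0|² + |3|² + |-2|² + |-1|² + |2|² = 18.0000

Frequency domain:
(1/5)Σ|X[k]|² = (1/5)(|2|² + |3.9721-0.3633i|² + |-4.9721-1.5388i|² + |-4.9721+1.5388i|² + |3.9721+0.3633i|²) = (1/5)·90.0000 = 18.0000

Both sides agree, confirming Parseval's theorem.

Σ|x[n]|² = (1/N)Σ|X[k]|² = 18.0000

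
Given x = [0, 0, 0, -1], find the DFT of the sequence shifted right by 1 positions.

Time shift by 1: X_shifted[k] = ω_4^(1k) · X[k]
Shifted x = [-1, 0, 0, 0]

DFT(x[n-1]) = [-1, -1, -1, -1]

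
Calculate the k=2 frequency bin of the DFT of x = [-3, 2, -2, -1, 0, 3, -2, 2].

X[2] = Σ(n=0 to 7) x[n] · ω_8^(2n) where ω_8 = e^(-2πi/8)
= (-3)·ω_8^0 + (2)·ω_8^2 + (-2)·ω_8^4 + (-1)·ω_8^6 + (0)·ω_8^8 + (3)·ω_8^10 + (-2)·ω_8^12 + (2)·ω_8^14

X[2] = 1-4i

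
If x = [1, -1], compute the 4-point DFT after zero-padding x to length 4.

Original 2-point DFT: [0, 2]
Zero-padded 4-point DFT provides frequency interpolation.

DFT_4([x, 0, ...]) = [0, 1+1i, 2, 1-1i]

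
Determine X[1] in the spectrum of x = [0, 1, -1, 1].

X[1] = Σ(n=0 to 3) x[n] · ω_4^(1n) where ω_4 = e^(-2πi/4)
= (0)·ω_4^0 + (1)·ω_4^1 + (-1)·ω_4^2 + (1)·ω_4^3

X[1] = 1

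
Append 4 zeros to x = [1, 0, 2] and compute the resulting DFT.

Original 3-point DFT: [3, 1.7321i, -1.7321i]
Zero-padded 7-point DFT provides frequency interpolation.

DFT_7([x, 0, ...]) = [3, 0.5550-1.9499i, -0.8019+0.8678i, 2.2470+1.5637i, 2.2470-1.5637i, -0.8019-0.8678i, 0.5550+1.9499i]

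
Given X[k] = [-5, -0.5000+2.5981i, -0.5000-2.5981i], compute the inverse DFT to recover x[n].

x[n] = (1/3) Σ(k=0 to 2) X[k] · e^(2πikn/3)

Computing each x[n]:
x[0] = -2
x[1] = -3
x[2] = 0

x = [-2, -3, 0]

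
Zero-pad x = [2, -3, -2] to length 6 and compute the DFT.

Original 3-point DFT: [-3, 4.5000+0.8660i, 4.5000-0.8660i]
Zero-padded 6-point DFT provides frequency interpolation.

DFT_6([x, 0, ...]) = [-3, 1.5000+4.3301i, 4.5000+0.8660i, 3, 4.5000-0.8660i, 1.5000-4.3301i]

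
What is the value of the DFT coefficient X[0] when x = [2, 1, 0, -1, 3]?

X[0] = Σ(n=0 to 4) x[n] · ω_5^0 = Σ x[n]
= (2) + (1) + (0) + (-1) + (3)

X[0] = 5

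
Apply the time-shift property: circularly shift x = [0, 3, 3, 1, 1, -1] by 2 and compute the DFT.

Time shift by 2: X_shifted[k] = ω_6^(2k) · X[k]
Shifted x = [1, -1, 0, 3, 3, 1]

DFT(x[n-2]) = [7, -3.5000+4.3301i, 2.5000-0.8660i, 1, 2.5000+0.8660i, -3.5000-4.3301i]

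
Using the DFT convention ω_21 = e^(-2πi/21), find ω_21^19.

ω_21^19 = e^(-2πi·19/21)
= cos(-2π·19/21) + i·sin(-2π·19/21)
= cos(-38π/21) + i·sin(-38π/21)

ω_21^19 = cos(-38π/21) + i·sin(-38π/21) = 0.8262+0.5633i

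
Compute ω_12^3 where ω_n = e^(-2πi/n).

ω_12^3 = e^(-2πi·3/12)
= cos(-2π·3/12) + i·sin(-2π·3/12)
= cos(-6π/12) + i·sin(-6π/12)

ω_12^3 = cos(-6π/12) + i·sin(-6π/12) = -1i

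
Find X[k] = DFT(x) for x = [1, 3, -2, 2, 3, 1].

X[k] = Σ(n=0 to 5) x[n] · ω_6^(nk)
where ω_6 = e^(-2πi/6)

Computing each X[k]:
X[0] = 8
X[1] = 0.5000+2.5981i
X[2] = 0.5000-6.0622i
X[3] = -4
X[4] = 0.5000+6.0622i
X[5] = 0.5000-2.5981i

X = [8, 0.5000+2.5981i, 0.5000-6.0622i, -4, 0.5000+6.0622i, 0.5000-2.5981i]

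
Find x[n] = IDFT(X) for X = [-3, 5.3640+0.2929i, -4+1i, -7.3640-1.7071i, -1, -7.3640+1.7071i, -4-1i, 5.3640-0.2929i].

x[n] = (1/8) Σ(k=0 to 7) X[k] · e^(2πikn/8)

Computing each x[n]:
x[0] = -2
x[1] = 2
x[2] = 0
x[3] = -2
x[4] = -1
x[5] = -3
x[6] = 1
x[7] = 2

x = [-2, 2, 0, -2, -1, -3, 1, 2]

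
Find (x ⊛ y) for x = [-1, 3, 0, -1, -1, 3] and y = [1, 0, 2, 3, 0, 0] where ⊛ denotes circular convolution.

(x ⊛ y)[n] = Σ(m=0 to 5) x[m] · y[(n-m) mod 6]

Computing each output sample:
(x ⊛ y)[0] = -6
(x ⊛ y)[1] = 6
(x ⊛ y)[2] = 7
(x ⊛ y)[3] = 2
(x ⊛ y)[4] = 8
(x ⊛ y)[5] = 1

x ⊛ y = [-6, 6, 7, 2, 8, 1]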